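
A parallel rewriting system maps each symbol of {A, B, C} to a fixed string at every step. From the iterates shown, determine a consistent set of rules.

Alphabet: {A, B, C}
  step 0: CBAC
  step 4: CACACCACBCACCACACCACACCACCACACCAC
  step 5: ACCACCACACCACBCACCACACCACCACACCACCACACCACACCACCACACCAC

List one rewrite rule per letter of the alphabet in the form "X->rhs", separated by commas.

  step 4 ⇒ step 5: CACACCACBCACCACACCACACCACCACACCAC ⇒ AC·C·AC·C·AC·AC·C·AC·BC·AC·C·AC·AC·C·AC·C·AC·AC·C·AC·C·AC·AC·C·AC·AC·C·AC·C·AC·AC·C·AC
    A ↦ C
    B ↦ BC
    C ↦ AC

A->C, B->BC, C->AC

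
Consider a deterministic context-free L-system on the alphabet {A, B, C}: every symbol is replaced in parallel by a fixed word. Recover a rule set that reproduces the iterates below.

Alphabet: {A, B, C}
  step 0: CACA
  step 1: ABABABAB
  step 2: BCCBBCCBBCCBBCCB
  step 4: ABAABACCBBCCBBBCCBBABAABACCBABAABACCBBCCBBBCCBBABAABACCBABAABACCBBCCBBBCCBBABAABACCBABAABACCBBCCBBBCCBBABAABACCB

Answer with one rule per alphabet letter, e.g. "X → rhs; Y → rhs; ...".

A->B, B->CCB, C->ABA

  step 1 ⇒ step 2: ABABABAB ⇒ B·CCB·B·CCB·B·CCB·B·CCB
    A ↦ B
    B ↦ CCB
  step 0 ⇒ step 1: CACA ⇒ ABA·B·ABA·B
    C ↦ ABA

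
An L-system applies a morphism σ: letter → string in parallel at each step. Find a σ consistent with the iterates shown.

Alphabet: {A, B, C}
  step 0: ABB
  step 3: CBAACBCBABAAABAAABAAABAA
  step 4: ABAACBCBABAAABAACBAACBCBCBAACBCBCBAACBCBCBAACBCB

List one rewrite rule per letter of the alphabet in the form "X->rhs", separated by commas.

A->CB, B->AA, C->AB

  step 3 ⇒ step 4: CBAACBCBABAAABAAABAAABAA ⇒ AB·AA·CB·CB·AB·AA·AB·AA·CB·AA·CB·CB·CB·AA·CB·CB·CB·AA·CB·CB·CB·AA·CB·CB
    A ↦ CB
    B ↦ AA
    C ↦ AB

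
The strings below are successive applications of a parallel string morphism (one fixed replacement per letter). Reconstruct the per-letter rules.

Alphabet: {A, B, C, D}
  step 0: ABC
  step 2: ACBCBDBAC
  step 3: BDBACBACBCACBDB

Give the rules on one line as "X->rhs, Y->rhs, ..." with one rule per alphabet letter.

A->BD, B->AC, C->B, D->BC

  step 2 ⇒ step 3: ACBCBDBAC ⇒ BD·B·AC·B·AC·BC·AC·BD·B
    A ↦ BD
    B ↦ AC
    C ↦ B
    D ↦ BC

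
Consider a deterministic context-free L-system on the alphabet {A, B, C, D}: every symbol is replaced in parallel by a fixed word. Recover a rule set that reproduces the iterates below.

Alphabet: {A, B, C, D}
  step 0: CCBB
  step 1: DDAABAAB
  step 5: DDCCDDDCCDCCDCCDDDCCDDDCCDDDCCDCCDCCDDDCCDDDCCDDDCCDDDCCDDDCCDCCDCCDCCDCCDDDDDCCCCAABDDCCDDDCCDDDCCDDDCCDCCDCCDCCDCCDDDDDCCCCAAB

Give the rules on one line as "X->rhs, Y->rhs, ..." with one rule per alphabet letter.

  step 0 ⇒ step 1: CCBB ⇒ D·D·AAB·AAB
    B ↦ AAB
    C ↦ D
    A ↦ CC  (constrained at step 1)
    D ↦ CCD  (constrained at step 1)

A->CC, B->AAB, C->D, D->CCD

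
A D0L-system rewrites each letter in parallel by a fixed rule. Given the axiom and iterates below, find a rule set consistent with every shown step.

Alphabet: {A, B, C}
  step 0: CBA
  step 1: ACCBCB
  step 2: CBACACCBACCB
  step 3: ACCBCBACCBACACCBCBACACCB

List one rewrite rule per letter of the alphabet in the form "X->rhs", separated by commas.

  step 2 ⇒ step 3: CBACACCBACCB ⇒ AC·CB·CB·AC·CB·AC·AC·CB·CB·AC·AC·CB
    A ↦ CB
    B ↦ CB
    C ↦ AC

A->CB, B->CB, C->AC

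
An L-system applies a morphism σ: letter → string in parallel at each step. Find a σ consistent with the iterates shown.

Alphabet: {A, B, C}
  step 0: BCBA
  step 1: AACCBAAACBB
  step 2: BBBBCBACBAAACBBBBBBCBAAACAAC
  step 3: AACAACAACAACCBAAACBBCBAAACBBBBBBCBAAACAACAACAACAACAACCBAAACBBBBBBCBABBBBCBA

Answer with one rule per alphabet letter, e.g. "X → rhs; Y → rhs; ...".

A->BB, B->AAC, C->CBA

  step 2 ⇒ step 3: BBBBCBACBAAACBBBBBBCBAAACAAC ⇒ AAC·AAC·AAC·AAC·CBA·AAC·BB·CBA·AAC·BB·BB·BB·CBA·AAC·AAC·AAC·AAC·AAC·AAC·CBA·AAC·BB·BB·BB·CBA·BB·BB·CBA
    A ↦ BB
    B ↦ AAC
    C ↦ CBA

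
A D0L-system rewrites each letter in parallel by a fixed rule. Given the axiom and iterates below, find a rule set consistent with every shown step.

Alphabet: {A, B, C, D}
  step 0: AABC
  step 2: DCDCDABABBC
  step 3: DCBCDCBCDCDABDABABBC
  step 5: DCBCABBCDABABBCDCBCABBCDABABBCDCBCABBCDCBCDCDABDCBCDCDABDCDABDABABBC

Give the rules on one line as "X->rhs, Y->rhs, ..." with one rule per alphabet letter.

  step 2 ⇒ step 3: DCDCDABABBC ⇒ DC·BC·DC·BC·DC·D·AB·D·AB·AB·BC
    A ↦ D
    B ↦ AB
    C ↦ BC
    D ↦ DC

A->D, B->AB, C->BC, D->DC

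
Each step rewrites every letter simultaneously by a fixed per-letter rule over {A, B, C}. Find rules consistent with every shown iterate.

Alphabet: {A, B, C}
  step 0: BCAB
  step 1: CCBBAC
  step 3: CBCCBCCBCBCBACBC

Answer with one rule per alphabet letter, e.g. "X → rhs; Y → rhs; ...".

A->BA, B->C, C->CB

  step 0 ⇒ step 1: BCAB ⇒ C·CB·BA·C
    A ↦ BA
    B ↦ C
    C ↦ CB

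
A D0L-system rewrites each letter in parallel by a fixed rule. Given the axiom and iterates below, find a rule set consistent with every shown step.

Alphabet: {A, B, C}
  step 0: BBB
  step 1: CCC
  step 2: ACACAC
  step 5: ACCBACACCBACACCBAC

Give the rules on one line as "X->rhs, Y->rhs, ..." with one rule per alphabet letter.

  step 1 ⇒ step 2: CCC ⇒ AC·AC·AC
    C ↦ AC
    A ↦ B  (constrained at step 2)
  step 0 ⇒ step 1: BBB ⇒ C·C·C
    B ↦ C

A->B, B->C, C->AC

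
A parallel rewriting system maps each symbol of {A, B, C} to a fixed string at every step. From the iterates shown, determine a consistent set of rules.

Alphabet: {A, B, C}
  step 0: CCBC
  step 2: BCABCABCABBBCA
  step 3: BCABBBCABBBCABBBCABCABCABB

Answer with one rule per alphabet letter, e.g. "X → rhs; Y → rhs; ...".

  step 2 ⇒ step 3: BCABCABCABBBCA ⇒ BCA·B·B·BCA·B·B·BCA·B·B·BCA·BCA·BCA·B·B
    A ↦ B
    B ↦ BCA
    C ↦ B

A->B, B->BCA, C->B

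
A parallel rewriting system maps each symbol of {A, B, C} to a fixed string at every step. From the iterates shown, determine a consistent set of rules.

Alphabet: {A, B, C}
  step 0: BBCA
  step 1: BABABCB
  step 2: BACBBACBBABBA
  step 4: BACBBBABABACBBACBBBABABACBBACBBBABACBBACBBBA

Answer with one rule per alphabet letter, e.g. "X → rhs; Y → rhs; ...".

A->CB, B->BA, C->B

  step 1 ⇒ step 2: BABABCB ⇒ BA·CB·BA·CB·BA·B·BA
    A ↦ CB
    B ↦ BA
    C ↦ B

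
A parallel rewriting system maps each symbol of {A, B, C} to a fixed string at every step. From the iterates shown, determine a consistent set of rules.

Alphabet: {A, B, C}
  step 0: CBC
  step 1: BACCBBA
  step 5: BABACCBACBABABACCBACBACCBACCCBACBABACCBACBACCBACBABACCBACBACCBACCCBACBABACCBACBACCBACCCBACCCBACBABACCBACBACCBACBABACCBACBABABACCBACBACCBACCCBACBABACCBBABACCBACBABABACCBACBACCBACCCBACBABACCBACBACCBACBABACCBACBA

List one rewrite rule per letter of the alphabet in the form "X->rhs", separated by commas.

A->AC, B->CCB, C->BA

  step 0 ⇒ step 1: CBC ⇒ BA·CCB·BA
    B ↦ CCB
    C ↦ BA
    A ↦ AC  (constrained at step 1)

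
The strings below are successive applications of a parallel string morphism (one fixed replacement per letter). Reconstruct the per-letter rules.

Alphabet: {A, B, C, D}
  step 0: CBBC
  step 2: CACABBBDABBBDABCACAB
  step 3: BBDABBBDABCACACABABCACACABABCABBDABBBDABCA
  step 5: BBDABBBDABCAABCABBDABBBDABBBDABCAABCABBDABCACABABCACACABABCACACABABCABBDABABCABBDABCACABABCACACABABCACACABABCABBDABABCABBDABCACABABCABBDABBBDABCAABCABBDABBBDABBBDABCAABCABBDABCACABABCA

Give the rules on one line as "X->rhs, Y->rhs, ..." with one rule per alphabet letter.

A->AB, B->CA, C->BBD, D->B

  step 2 ⇒ step 3: CACABBBDABBBDABCACAB ⇒ BBD·AB·BBD·AB·CA·CA·CA·B·AB·CA·CA·CA·B·AB·CA·BBD·AB·BBD·AB·CA
    A ↦ AB
    B ↦ CA
    C ↦ BBD
    D ↦ B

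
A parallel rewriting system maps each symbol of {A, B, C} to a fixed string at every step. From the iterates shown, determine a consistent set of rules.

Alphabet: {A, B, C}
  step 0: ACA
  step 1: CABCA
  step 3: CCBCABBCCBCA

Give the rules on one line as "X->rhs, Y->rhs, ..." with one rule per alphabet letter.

A->CA, B->CC, C->B

  step 0 ⇒ step 1: ACA ⇒ CA·B·CA
    A ↦ CA
    C ↦ B
    B ↦ CC  (constrained at step 1)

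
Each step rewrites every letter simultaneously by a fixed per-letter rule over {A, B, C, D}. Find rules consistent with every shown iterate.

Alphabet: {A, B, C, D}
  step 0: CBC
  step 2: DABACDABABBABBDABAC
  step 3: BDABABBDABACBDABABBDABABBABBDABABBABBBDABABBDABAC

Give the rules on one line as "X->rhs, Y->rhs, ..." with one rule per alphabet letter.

  step 2 ⇒ step 3: DABACDABABBABBDABAC ⇒ B·DAB·ABB·DAB·AC·B·DAB·ABB·DAB·ABB·ABB·DAB·ABB·ABB·B·DAB·ABB·DAB·AC
    A ↦ DAB
    B ↦ ABB
    C ↦ AC
    D ↦ B

A->DAB, B->ABB, C->AC, D->B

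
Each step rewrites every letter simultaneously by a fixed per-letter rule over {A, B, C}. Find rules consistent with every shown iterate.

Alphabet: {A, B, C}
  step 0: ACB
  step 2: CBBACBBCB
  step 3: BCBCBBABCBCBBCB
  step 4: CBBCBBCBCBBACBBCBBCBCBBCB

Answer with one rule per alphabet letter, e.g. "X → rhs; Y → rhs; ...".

  step 3 ⇒ step 4: BCBCBBABCBCBBCB ⇒ CB·B·CB·B·CB·CB·BA·CB·B·CB·B·CB·CB·B·CB
    A ↦ BA
    B ↦ CB
    C ↦ B

A->BA, B->CB, C->B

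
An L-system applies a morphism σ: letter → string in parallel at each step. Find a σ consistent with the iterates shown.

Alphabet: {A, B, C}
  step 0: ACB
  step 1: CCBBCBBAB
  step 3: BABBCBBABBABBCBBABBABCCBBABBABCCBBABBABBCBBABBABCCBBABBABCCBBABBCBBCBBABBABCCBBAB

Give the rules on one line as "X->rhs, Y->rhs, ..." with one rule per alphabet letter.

A->CCB, B->BAB, C->BCB

  step 0 ⇒ step 1: ACB ⇒ CCB·BCB·BAB
    A ↦ CCB
    B ↦ BAB
    C ↦ BCB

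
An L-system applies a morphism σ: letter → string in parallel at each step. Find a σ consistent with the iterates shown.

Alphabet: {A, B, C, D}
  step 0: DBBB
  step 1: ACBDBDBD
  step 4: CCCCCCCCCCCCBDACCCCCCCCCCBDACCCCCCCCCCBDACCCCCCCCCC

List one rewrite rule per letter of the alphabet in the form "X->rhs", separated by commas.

A->C, B->BD, C->CC, D->AC

  step 0 ⇒ step 1: DBBB ⇒ AC·BD·BD·BD
    B ↦ BD
    D ↦ AC
    A ↦ C  (constrained at step 1)
    C ↦ CC  (constrained at step 1)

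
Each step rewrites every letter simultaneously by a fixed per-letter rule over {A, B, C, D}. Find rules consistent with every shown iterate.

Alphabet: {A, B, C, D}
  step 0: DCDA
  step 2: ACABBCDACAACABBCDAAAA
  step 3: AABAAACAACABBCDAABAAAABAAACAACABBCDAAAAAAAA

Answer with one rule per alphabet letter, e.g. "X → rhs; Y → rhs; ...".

A->AA, B->ACA, C->B, D->BCD

  step 2 ⇒ step 3: ACABBCDACAACABBCDAAAA ⇒ AA·B·AA·ACA·ACA·B·BCD·AA·B·AA·AA·B·AA·ACA·ACA·B·BCD·AA·AA·AA·AA
    A ↦ AA
    B ↦ ACA
    C ↦ B
    D ↦ BCD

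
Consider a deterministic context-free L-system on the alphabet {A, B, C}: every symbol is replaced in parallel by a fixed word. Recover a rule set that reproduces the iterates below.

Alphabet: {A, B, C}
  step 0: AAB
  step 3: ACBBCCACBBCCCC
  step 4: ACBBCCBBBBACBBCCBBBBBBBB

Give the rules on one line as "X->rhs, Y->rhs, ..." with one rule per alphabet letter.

  step 3 ⇒ step 4: ACBBCCACBBCCCC ⇒ AC·BB·C·C·BB·BB·AC·BB·C·C·BB·BB·BB·BB
    A ↦ AC
    B ↦ C
    C ↦ BB

A->AC, B->C, C->BB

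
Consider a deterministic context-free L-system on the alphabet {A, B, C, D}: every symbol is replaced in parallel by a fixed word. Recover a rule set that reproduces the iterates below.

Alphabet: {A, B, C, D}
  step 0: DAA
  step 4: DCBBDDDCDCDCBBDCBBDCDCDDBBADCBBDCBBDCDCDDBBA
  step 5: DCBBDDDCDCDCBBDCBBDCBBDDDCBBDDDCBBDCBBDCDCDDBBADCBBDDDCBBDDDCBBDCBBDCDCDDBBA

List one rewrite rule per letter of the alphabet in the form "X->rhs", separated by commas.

  step 4 ⇒ step 5: DCBBDDDCDCDCBBDCBBDCDCDDBBADCBBDCBBDCDCDDBBA ⇒ DC·BB·D·D·DC·DC·DC·BB·DC·BB·DC·BB·D·D·DC·BB·D·D·DC·BB·DC·BB·DC·DC·D·D·BBA·DC·BB·D·D·DC·BB·D·D·DC·BB·DC·BB·DC·DC·D·D·BBA
    A ↦ BBA
    B ↦ D
    C ↦ BB
    D ↦ DC

A->BBA, B->D, C->BB, D->DC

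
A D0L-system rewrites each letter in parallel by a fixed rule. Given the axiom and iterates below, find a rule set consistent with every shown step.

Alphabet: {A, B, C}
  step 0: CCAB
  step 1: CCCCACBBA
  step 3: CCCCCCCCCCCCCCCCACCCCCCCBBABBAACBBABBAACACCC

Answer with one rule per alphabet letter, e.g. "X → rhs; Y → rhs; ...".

A->AC, B->BBA, C->CC

  step 0 ⇒ step 1: CCAB ⇒ CC·CC·AC·BBA
    A ↦ AC
    B ↦ BBA
    C ↦ CC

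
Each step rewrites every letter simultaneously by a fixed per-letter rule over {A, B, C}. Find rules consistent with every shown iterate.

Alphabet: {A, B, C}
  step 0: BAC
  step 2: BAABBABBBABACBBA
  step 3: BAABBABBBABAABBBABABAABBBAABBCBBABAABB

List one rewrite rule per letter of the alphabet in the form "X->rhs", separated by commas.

A->ABB, B->BA, C->CB

  step 2 ⇒ step 3: BAABBABBBABACBBA ⇒ BA·ABB·ABB·BA·BA·ABB·BA·BA·BA·ABB·BA·ABB·CB·BA·BA·ABB
    A ↦ ABB
    B ↦ BA
    C ↦ CB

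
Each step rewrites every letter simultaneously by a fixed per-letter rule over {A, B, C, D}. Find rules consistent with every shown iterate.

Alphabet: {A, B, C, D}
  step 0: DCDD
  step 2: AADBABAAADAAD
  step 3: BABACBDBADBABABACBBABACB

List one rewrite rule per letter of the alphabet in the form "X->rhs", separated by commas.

A->BA, B->D, C->AA, D->CB

  step 2 ⇒ step 3: AADBABAAADAAD ⇒ BA·BA·CB·D·BA·D·BA·BA·BA·CB·BA·BA·CB
    A ↦ BA
    B ↦ D
    D ↦ CB
    C ↦ AA  (constrained at step 0)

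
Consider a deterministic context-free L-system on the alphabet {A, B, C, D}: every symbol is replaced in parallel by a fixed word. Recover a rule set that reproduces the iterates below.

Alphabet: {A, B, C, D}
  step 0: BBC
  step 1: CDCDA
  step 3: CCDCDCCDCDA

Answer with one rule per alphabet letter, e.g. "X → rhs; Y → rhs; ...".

A->C, B->CD, C->A, D->BB

  step 0 ⇒ step 1: BBC ⇒ CD·CD·A
    B ↦ CD
    C ↦ A
    A ↦ C  (constrained at step 1)
    D ↦ BB  (constrained at step 1)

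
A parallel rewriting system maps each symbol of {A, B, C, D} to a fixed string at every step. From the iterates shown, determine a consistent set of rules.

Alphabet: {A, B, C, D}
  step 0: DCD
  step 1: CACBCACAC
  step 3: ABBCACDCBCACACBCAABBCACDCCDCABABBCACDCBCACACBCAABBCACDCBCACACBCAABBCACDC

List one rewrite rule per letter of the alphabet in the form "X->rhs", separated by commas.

  step 0 ⇒ step 1: DCD ⇒ CAC·BCA·CAC
    C ↦ BCA
    D ↦ CAC
    A ↦ CDC  (constrained at step 1)
    B ↦ AB  (constrained at step 1)

A->CDC, B->AB, C->BCA, D->CAC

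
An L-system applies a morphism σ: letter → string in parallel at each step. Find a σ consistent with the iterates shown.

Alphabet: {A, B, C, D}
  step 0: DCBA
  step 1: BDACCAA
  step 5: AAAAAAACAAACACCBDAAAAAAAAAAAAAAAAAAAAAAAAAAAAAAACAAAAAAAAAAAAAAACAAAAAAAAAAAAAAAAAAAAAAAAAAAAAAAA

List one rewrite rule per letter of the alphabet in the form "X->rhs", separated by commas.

  step 0 ⇒ step 1: DCBA ⇒ BD·AC·C·AA
    A ↦ AA
    B ↦ C
    C ↦ AC
    D ↦ BD

A->AA, B->C, C->AC, D->BD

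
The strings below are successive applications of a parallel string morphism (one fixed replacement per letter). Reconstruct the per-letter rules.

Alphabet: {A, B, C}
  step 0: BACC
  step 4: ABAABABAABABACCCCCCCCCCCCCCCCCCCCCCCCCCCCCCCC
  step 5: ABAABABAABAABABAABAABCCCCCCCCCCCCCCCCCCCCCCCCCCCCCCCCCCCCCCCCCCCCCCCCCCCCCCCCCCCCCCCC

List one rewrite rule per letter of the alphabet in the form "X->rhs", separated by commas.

  step 4 ⇒ step 5: ABAABABAABABACCCCCCCCCCCCCCCCCCCCCCCCCCCCCCCC ⇒ AB·A·AB·AB·A·AB·A·AB·AB·A·AB·A·AB·CC·CC·CC·CC·CC·CC·CC·CC·CC·CC·CC·CC·CC·CC·CC·CC·CC·CC·CC·CC·CC·CC·CC·CC·CC·CC·CC·CC·CC·CC·CC·CC
    A ↦ AB
    B ↦ A
    C ↦ CC

A->AB, B->A, C->CC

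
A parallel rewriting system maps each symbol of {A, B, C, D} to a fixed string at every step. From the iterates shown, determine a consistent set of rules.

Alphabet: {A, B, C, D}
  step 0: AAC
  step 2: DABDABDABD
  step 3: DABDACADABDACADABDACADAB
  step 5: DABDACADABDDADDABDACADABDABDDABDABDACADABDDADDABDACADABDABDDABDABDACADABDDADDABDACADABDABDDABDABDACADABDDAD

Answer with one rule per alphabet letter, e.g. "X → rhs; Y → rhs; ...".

A->D, B->ACA, C->DA, D->DAB

  step 2 ⇒ step 3: DABDABDABD ⇒ DAB·D·ACA·DAB·D·ACA·DAB·D·ACA·DAB
    A ↦ D
    B ↦ ACA
    D ↦ DAB
    C ↦ DA  (constrained at step 0)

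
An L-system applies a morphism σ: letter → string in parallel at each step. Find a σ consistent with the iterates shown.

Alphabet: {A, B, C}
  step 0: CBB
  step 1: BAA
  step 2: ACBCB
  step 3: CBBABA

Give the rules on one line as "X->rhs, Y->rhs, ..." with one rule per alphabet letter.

A->CB, B->A, C->B

  step 2 ⇒ step 3: ACBCB ⇒ CB·B·A·B·A
    A ↦ CB
    B ↦ A
    C ↦ B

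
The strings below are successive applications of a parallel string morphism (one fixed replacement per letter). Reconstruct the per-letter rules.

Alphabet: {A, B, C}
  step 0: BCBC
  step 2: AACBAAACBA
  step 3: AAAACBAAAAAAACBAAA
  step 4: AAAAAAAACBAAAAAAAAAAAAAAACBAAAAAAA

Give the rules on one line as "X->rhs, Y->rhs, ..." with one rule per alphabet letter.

A->AA, B->A, C->CB

  step 3 ⇒ step 4: AAAACBAAAAAAACBAAA ⇒ AA·AA·AA·AA·CB·A·AA·AA·AA·AA·AA·AA·AA·CB·A·AA·AA·AA
    A ↦ AA
    B ↦ A
    C ↦ CB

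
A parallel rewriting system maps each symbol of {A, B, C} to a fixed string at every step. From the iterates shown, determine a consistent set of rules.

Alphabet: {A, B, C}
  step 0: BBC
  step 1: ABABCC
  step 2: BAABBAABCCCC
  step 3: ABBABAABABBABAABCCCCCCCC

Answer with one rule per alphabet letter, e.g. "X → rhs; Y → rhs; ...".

A->BA, B->AB, C->CC

  step 2 ⇒ step 3: BAABBAABCCCC ⇒ AB·BA·BA·AB·AB·BA·BA·AB·CC·CC·CC·CC
    A ↦ BA
    B ↦ AB
    C ↦ CC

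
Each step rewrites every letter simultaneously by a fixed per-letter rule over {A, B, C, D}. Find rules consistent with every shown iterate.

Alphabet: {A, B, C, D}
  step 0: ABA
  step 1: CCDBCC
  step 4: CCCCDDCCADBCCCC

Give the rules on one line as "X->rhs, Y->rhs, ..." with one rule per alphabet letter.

  step 0 ⇒ step 1: ABA ⇒ CC·DB·CC
    A ↦ CC
    B ↦ DB
    C ↦ D  (constrained at step 1)
    D ↦ A  (constrained at step 1)

A->CC, B->DB, C->D, D->A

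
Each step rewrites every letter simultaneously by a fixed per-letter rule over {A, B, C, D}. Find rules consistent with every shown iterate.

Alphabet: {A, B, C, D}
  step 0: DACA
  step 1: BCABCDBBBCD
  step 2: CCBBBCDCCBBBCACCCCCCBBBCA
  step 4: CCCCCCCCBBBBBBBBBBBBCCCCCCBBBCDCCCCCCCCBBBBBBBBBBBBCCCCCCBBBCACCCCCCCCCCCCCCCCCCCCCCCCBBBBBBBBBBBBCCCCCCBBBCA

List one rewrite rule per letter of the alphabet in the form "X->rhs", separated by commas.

A->BCD, B->CC, C->BB, D->BCA

  step 1 ⇒ step 2: BCABCDBBBCD ⇒ CC·BB·BCD·CC·BB·BCA·CC·CC·CC·BB·BCA
    A ↦ BCD
    B ↦ CC
    C ↦ BB
    D ↦ BCA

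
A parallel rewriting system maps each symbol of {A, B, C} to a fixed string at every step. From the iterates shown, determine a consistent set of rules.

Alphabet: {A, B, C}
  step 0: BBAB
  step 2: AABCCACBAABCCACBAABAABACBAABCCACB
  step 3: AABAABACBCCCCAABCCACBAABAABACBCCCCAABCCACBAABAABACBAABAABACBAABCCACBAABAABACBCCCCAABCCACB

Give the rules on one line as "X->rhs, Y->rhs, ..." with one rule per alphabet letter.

A->AAB, B->ACB, C->CC

  step 2 ⇒ step 3: AABCCACBAABCCACBAABAABACBAABCCACB ⇒ AAB·AAB·ACB·CC·CC·AAB·CC·ACB·AAB·AAB·ACB·CC·CC·AAB·CC·ACB·AAB·AAB·ACB·AAB·AAB·ACB·AAB·CC·ACB·AAB·AAB·ACB·CC·CC·AAB·CC·ACB
    A ↦ AAB
    B ↦ ACB
    C ↦ CC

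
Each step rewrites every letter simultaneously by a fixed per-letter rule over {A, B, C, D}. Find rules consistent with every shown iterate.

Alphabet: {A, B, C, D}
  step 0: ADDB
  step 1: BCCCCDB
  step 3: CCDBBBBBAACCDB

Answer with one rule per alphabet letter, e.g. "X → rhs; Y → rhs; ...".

A->B, B->DB, C->A, D->CC

  step 0 ⇒ step 1: ADDB ⇒ B·CC·CC·DB
    A ↦ B
    B ↦ DB
    D ↦ CC
    C ↦ A  (constrained at step 1)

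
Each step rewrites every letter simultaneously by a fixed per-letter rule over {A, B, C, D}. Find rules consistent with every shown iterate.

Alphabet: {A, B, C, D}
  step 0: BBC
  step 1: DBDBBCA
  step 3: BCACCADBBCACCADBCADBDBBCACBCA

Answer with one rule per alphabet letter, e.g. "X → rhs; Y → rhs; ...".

  step 0 ⇒ step 1: BBC ⇒ DB·DB·BCA
    B ↦ DB
    C ↦ BCA
    A ↦ C  (constrained at step 1)
    D ↦ CA  (constrained at step 1)

A->C, B->DB, C->BCA, D->CA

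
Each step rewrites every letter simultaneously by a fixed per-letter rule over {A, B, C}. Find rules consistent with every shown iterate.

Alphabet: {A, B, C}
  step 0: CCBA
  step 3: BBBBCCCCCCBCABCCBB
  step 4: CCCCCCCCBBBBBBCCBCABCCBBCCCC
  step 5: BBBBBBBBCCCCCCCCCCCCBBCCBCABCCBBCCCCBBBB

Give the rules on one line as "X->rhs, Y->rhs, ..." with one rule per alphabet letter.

A->CAB, B->CC, C->B

  step 4 ⇒ step 5: CCCCCCCCBBBBBBCCBCABCCBBCCCC ⇒ B·B·B·B·B·B·B·B·CC·CC·CC·CC·CC·CC·B·B·CC·B·CAB·CC·B·B·CC·CC·B·B·B·B
    A ↦ CAB
    B ↦ CC
    C ↦ B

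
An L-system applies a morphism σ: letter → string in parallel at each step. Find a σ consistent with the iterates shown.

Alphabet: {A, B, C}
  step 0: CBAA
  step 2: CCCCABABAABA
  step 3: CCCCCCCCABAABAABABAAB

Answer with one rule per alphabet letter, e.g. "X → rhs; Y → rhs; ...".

A->AB, B->A, C->CC

  step 2 ⇒ step 3: CCCCABABAABA ⇒ CC·CC·CC·CC·AB·A·AB·A·AB·AB·A·AB
    A ↦ AB
    B ↦ A
    C ↦ CC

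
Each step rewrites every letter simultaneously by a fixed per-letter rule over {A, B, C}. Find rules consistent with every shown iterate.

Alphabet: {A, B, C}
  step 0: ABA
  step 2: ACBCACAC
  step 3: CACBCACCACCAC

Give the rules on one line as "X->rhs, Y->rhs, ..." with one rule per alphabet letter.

A->C, B->BC, C->AC

  step 2 ⇒ step 3: ACBCACAC ⇒ C·AC·BC·AC·C·AC·C·AC
    A ↦ C
    B ↦ BC
    C ↦ AC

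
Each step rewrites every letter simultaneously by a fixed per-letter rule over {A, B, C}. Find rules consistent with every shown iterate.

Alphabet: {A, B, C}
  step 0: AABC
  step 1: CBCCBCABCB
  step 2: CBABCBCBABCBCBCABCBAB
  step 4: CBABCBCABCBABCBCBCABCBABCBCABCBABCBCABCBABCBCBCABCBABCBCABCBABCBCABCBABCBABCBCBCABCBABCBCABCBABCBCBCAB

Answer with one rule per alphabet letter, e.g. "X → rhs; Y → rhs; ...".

  step 1 ⇒ step 2: CBCCBCABCB ⇒ CB·AB·CB·CB·AB·CB·CBC·AB·CB·AB
    A ↦ CBC
    B ↦ AB
    C ↦ CB

A->CBC, B->AB, C->CB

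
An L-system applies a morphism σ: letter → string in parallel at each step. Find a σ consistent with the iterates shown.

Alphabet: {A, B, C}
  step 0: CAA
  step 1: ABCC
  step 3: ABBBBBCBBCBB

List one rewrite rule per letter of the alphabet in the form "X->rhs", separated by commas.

  step 0 ⇒ step 1: CAA ⇒ AB·C·C
    A ↦ C
    C ↦ AB
    B ↦ BB  (constrained at step 1)

A->C, B->BB, C->AB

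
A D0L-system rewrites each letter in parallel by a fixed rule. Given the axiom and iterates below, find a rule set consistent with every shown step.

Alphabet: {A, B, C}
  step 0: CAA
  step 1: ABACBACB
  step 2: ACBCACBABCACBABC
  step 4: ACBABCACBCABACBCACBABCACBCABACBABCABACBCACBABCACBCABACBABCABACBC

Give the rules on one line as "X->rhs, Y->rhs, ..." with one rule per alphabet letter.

A->ACB, B->C, C->AB

  step 1 ⇒ step 2: ABACBACB ⇒ ACB·C·ACB·AB·C·ACB·AB·C
    A ↦ ACB
    B ↦ C
    C ↦ AB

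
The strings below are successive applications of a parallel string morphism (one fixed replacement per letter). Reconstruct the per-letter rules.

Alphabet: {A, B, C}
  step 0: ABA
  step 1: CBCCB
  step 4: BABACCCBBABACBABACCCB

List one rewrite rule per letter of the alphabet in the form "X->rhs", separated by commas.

A->CB, B->C, C->BA

  step 0 ⇒ step 1: ABA ⇒ CB·C·CB
    A ↦ CB
    B ↦ C
    C ↦ BA  (constrained at step 1)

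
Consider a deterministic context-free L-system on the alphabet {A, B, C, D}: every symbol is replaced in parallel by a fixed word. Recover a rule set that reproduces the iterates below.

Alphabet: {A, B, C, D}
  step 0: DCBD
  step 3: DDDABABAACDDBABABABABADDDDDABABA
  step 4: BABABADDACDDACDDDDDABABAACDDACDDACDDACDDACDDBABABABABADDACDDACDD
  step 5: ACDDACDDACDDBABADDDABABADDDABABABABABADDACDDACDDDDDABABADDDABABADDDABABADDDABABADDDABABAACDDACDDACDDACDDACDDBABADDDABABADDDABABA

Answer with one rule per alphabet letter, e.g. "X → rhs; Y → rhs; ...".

  step 4 ⇒ step 5: BABABADDACDDACDDDDDABABAACDDACDDACDDACDDACDDBABABABABADDACDDACDD ⇒ AC·DD·AC·DD·AC·DD·BA·BA·DD·DA·BA·BA·DD·DA·BA·BA·BA·BA·BA·DD·AC·DD·AC·DD·DD·DA·BA·BA·DD·DA·BA·BA·DD·DA·BA·BA·DD·DA·BA·BA·DD·DA·BA·BA·AC·DD·AC·DD·AC·DD·AC·DD·AC·DD·BA·BA·DD·DA·BA·BA·DD·DA·BA·BA
    A ↦ DD
    B ↦ AC
    C ↦ DA
    D ↦ BA

A->DD, B->AC, C->DA, D->BA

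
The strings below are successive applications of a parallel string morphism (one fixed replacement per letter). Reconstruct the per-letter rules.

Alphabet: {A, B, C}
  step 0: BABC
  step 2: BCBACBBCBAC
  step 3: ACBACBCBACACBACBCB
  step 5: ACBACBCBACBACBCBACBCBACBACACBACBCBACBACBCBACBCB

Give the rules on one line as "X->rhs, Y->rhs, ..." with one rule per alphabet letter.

  step 2 ⇒ step 3: BCBACBBCBAC ⇒ AC·B·AC·BC·B·AC·AC·B·AC·BC·B
    A ↦ BC
    B ↦ AC
    C ↦ B

A->BC, B->AC, C->B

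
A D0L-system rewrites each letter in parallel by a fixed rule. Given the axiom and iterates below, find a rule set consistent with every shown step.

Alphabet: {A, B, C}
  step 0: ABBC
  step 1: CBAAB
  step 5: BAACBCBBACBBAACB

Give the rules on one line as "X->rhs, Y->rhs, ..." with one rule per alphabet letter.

A->CB, B->A, C->B

  step 0 ⇒ step 1: ABBC ⇒ CB·A·A·B
    A ↦ CB
    B ↦ A
    C ↦ B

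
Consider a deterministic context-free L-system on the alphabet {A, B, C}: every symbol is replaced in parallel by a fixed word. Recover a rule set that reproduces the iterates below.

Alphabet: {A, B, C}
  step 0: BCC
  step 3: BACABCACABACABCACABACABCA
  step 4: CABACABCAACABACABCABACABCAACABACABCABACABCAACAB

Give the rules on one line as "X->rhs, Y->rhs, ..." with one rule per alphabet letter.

A->B, B->CA, C->ACA

  step 3 ⇒ step 4: BACABCACABACABCACABACABCA ⇒ CA·B·ACA·B·CA·ACA·B·ACA·B·CA·B·ACA·B·CA·ACA·B·ACA·B·CA·B·ACA·B·CA·ACA·B
    A ↦ B
    B ↦ CA
    C ↦ ACA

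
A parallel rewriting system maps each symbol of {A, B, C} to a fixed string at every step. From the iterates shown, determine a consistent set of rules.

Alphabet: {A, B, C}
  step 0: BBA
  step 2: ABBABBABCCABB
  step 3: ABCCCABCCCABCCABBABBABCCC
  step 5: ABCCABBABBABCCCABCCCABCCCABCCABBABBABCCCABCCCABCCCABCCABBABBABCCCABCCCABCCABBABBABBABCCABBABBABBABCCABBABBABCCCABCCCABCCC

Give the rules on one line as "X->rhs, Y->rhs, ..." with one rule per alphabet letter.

  step 2 ⇒ step 3: ABBABBABCCABB ⇒ ABC·C·C·ABC·C·C·ABC·C·ABB·ABB·ABC·C·C
    A ↦ ABC
    B ↦ C
    C ↦ ABB

A->ABC, B->C, C->ABB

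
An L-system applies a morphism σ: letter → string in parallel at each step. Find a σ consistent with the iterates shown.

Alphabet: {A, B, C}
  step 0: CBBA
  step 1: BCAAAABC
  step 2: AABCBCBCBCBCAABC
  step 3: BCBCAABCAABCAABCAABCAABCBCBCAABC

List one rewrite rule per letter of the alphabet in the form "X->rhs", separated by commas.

A->BC, B->AA, C->BC

  step 2 ⇒ step 3: AABCBCBCBCBCAABC ⇒ BC·BC·AA·BC·AA·BC·AA·BC·AA·BC·AA·BC·BC·BC·AA·BC
    A ↦ BC
    B ↦ AA
    C ↦ BC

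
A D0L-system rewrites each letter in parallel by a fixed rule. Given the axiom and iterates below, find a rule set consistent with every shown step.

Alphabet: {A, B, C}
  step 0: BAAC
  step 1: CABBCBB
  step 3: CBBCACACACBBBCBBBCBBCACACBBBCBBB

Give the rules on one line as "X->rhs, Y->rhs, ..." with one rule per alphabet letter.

A->B, B->CA, C->CBB

  step 0 ⇒ step 1: BAAC ⇒ CA·B·B·CBB
    A ↦ B
    B ↦ CA
    C ↦ CBB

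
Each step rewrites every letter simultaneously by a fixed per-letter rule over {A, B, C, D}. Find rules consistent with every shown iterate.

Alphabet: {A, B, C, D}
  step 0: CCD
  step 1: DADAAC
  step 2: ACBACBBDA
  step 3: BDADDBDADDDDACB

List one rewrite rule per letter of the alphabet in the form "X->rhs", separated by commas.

A->B, B->DD, C->DA, D->AC

  step 2 ⇒ step 3: ACBACBBDA ⇒ B·DA·DD·B·DA·DD·DD·AC·B
    A ↦ B
    B ↦ DD
    C ↦ DA
    D ↦ AC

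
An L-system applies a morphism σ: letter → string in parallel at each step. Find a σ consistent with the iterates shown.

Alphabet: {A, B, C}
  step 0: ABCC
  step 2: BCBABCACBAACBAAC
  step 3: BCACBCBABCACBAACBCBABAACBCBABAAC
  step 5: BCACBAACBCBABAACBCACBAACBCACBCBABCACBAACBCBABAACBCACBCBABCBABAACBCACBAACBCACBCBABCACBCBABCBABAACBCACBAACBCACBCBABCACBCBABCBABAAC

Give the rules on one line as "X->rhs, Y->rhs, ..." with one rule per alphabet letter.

A->BA, B->BC, C->AC

  step 2 ⇒ step 3: BCBABCACBAACBAAC ⇒ BC·AC·BC·BA·BC·AC·BA·AC·BC·BA·BA·AC·BC·BA·BA·AC
    A ↦ BA
    B ↦ BC
    C ↦ AC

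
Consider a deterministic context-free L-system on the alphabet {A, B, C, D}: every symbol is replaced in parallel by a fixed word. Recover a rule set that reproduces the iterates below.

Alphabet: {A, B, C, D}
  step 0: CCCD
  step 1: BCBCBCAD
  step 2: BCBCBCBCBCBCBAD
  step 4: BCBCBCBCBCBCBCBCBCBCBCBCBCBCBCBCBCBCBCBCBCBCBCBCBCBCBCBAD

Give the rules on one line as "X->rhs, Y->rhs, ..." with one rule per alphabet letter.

A->B, B->BC, C->BC, D->AD

  step 1 ⇒ step 2: BCBCBCAD ⇒ BC·BC·BC·BC·BC·BC·B·AD
    A ↦ B
    B ↦ BC
    C ↦ BC
    D ↦ AD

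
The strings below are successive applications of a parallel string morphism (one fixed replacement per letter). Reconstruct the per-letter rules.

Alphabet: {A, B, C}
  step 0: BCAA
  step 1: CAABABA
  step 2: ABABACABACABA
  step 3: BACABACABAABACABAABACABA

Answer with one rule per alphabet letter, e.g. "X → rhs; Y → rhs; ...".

A->BA, B->CA, C->A

  step 2 ⇒ step 3: ABABACABACABA ⇒ BA·CA·BA·CA·BA·A·BA·CA·BA·A·BA·CA·BA
    A ↦ BA
    B ↦ CA
    C ↦ A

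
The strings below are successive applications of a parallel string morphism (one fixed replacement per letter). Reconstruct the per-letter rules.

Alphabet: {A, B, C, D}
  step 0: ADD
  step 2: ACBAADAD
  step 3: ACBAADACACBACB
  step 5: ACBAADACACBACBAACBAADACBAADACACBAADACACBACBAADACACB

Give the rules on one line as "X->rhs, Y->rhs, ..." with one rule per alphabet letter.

  step 2 ⇒ step 3: ACBAADAD ⇒ AC·BA·AD·AC·AC·B·AC·B
    A ↦ AC
    B ↦ AD
    C ↦ BA
    D ↦ B

A->AC, B->AD, C->BA, D->B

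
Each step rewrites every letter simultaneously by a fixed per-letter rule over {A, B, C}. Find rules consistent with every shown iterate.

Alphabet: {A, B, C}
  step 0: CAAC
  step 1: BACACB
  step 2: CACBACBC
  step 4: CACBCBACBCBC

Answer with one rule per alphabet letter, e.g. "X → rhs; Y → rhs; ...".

  step 1 ⇒ step 2: BACACB ⇒ C·AC·B·AC·B·C
    A ↦ AC
    B ↦ C
    C ↦ B

A->AC, B->C, C->B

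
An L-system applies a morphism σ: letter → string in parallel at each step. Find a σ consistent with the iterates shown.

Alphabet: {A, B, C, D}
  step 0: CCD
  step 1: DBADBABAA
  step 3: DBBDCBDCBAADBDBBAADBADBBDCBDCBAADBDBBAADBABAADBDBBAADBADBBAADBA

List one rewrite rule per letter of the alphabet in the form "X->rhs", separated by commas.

A->BDC, B->DB, C->DBA, D->BAA

  step 0 ⇒ step 1: CCD ⇒ DBA·DBA·BAA
    C ↦ DBA
    D ↦ BAA
    A ↦ BDC  (constrained at step 1)
    B ↦ DB  (constrained at step 1)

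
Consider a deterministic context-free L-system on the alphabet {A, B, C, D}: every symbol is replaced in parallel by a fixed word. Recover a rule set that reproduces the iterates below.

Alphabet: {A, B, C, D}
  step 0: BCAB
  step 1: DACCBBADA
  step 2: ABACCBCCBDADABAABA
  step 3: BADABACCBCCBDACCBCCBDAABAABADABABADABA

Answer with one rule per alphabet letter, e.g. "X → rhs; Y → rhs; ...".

A->BA, B->DA, C->CCB, D->A

  step 2 ⇒ step 3: ABACCBCCBDADABAABA ⇒ BA·DA·BA·CCB·CCB·DA·CCB·CCB·DA·A·BA·A·BA·DA·BA·BA·DA·BA
    A ↦ BA
    B ↦ DA
    C ↦ CCB
    D ↦ A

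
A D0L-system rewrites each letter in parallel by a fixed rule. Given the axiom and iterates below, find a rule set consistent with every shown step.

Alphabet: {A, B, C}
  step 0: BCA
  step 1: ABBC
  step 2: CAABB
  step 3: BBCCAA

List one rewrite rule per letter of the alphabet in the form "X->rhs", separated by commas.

  step 2 ⇒ step 3: CAABB ⇒ BB·C·C·A·A
    A ↦ C
    B ↦ A
    C ↦ BB

A->C, B->A, C->BB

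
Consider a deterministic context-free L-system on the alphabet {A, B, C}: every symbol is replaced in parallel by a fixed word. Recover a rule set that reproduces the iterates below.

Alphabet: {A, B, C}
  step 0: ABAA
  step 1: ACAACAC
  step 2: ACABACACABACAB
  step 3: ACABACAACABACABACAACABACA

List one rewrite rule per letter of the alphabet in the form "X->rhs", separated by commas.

  step 2 ⇒ step 3: ACABACACABACAB ⇒ AC·AB·AC·A·AC·AB·AC·AB·AC·A·AC·AB·AC·A
    A ↦ AC
    B ↦ A
    C ↦ AB

A->AC, B->A, C->AB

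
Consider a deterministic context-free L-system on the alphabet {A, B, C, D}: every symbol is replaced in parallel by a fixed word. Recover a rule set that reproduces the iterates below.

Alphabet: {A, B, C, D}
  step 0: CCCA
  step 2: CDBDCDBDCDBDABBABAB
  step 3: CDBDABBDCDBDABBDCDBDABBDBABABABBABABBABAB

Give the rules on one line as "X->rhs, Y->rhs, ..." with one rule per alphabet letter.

A->BAB, B->AB, C->CD, D->BD

  step 2 ⇒ step 3: CDBDCDBDCDBDABBABAB ⇒ CD·BD·AB·BD·CD·BD·AB·BD·CD·BD·AB·BD·BAB·AB·AB·BAB·AB·BAB·AB
    A ↦ BAB
    B ↦ AB
    C ↦ CD
    D ↦ BD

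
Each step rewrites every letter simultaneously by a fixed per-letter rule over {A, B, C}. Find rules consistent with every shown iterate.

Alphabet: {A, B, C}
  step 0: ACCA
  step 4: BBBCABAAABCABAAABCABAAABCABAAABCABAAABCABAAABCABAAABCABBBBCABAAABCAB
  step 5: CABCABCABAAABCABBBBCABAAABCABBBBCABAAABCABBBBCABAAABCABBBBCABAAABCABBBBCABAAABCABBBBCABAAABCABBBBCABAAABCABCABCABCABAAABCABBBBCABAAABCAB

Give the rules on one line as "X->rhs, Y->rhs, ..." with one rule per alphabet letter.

A->B, B->CAB, C->AAA

  step 4 ⇒ step 5: BBBCABAAABCABAAABCABAAABCABAAABCABAAABCABAAABCABAAABCABBBBCABAAABCAB ⇒ CAB·CAB·CAB·AAA·B·CAB·B·B·B·CAB·AAA·B·CAB·B·B·B·CAB·AAA·B·CAB·B·B·B·CAB·AAA·B·CAB·B·B·B·CAB·AAA·B·CAB·B·B·B·CAB·AAA·B·CAB·B·B·B·CAB·AAA·B·CAB·B·B·B·CAB·AAA·B·CAB·CAB·CAB·CAB·AAA·B·CAB·B·B·B·CAB·AAA·B·CAB
    A ↦ B
    B ↦ CAB
    C ↦ AAA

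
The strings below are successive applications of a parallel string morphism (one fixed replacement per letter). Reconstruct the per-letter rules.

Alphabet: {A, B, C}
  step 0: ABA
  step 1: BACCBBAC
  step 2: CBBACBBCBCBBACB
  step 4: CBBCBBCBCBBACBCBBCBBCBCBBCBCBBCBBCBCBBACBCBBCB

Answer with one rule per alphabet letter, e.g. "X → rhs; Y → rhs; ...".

A->BAC, B->CB, C->B

  step 1 ⇒ step 2: BACCBBAC ⇒ CB·BAC·B·B·CB·CB·BAC·B
    A ↦ BAC
    B ↦ CB
    C ↦ B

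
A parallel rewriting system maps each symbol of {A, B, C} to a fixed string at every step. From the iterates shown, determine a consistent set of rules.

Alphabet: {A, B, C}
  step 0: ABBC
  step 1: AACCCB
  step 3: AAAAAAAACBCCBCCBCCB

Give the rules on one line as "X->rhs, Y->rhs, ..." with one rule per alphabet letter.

A->AA, B->C, C->CB

  step 0 ⇒ step 1: ABBC ⇒ AA·C·C·CB
    A ↦ AA
    B ↦ C
    C ↦ CB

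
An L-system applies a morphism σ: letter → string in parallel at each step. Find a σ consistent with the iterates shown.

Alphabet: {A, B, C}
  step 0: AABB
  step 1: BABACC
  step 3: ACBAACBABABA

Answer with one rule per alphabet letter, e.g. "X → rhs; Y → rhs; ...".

  step 0 ⇒ step 1: AABB ⇒ BA·BA·C·C
    A ↦ BA
    B ↦ C
    C ↦ A  (constrained at step 1)

A->BA, B->C, C->A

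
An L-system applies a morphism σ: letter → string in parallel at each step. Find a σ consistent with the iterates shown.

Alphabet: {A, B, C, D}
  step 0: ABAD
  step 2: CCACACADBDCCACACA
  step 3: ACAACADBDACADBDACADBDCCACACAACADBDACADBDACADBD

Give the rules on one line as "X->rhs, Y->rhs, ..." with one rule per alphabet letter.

A->DBD, B->CA, C->ACA, D->C

  step 2 ⇒ step 3: CCACACADBDCCACACA ⇒ ACA·ACA·DBD·ACA·DBD·ACA·DBD·C·CA·C·ACA·ACA·DBD·ACA·DBD·ACA·DBD
    A ↦ DBD
    B ↦ CA
    C ↦ ACA
    D ↦ C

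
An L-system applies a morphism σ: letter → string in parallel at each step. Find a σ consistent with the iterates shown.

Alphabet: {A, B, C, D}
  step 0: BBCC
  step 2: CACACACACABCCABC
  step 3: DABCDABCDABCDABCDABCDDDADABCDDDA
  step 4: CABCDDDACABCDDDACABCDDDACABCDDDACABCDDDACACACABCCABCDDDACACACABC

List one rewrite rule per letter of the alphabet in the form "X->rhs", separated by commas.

  step 3 ⇒ step 4: DABCDABCDABCDABCDABCDDDADABCDDDA ⇒ CA·BC·DD·DA·CA·BC·DD·DA·CA·BC·DD·DA·CA·BC·DD·DA·CA·BC·DD·DA·CA·CA·CA·BC·CA·BC·DD·DA·CA·CA·CA·BC
    A ↦ BC
    B ↦ DD
    C ↦ DA
    D ↦ CA

A->BC, B->DD, C->DA, D->CA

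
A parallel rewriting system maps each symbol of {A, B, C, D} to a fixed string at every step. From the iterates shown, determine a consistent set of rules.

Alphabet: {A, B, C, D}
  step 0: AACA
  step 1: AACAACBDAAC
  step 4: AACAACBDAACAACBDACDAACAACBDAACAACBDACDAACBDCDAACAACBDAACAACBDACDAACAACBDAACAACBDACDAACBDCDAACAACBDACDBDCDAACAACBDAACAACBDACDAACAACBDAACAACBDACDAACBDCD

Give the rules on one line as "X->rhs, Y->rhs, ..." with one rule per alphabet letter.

  step 0 ⇒ step 1: AACA ⇒ AAC·AAC·BD·AAC
    A ↦ AAC
    C ↦ BD
    B ↦ A  (constrained at step 1)
    D ↦ CD  (constrained at step 1)

A->AAC, B->A, C->BD, D->CD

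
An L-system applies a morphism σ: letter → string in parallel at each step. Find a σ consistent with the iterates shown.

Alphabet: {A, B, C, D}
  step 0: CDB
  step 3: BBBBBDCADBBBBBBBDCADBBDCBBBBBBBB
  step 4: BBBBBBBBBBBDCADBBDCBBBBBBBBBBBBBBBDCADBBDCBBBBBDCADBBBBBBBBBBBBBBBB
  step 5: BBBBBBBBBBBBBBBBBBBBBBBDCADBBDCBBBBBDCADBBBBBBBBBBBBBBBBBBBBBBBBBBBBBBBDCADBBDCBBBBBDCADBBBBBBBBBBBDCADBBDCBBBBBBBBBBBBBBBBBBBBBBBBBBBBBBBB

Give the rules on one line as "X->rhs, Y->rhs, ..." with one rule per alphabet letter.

A->B, B->BB, C->AD, D->BDC

  step 4 ⇒ step 5: BBBBBBBBBBBDCADBBDCBBBBBBBBBBBBBBBDCADBBDCBBBBBDCADBBBBBBBBBBBBBBBB ⇒ BB·BB·BB·BB·BB·BB·BB·BB·BB·BB·BB·BDC·AD·B·BDC·BB·BB·BDC·AD·BB·BB·BB·BB·BB·BB·BB·BB·BB·BB·BB·BB·BB·BB·BB·BDC·AD·B·BDC·BB·BB·BDC·AD·BB·BB·BB·BB·BB·BDC·AD·B·BDC·BB·BB·BB·BB·BB·BB·BB·BB·BB·BB·BB·BB·BB·BB·BB·BB
    A ↦ B
    B ↦ BB
    C ↦ AD
    D ↦ BDC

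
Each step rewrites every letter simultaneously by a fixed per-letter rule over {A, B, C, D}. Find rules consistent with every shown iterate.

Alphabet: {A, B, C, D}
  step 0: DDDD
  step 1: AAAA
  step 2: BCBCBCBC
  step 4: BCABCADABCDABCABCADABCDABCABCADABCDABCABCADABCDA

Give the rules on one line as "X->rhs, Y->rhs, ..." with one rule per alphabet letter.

A->BC, B->ADA, C->BCD, D->A

  step 1 ⇒ step 2: AAAA ⇒ BC·BC·BC·BC
    A ↦ BC
    B ↦ ADA  (constrained at step 2)
    C ↦ BCD  (constrained at step 2)
  step 0 ⇒ step 1: DDDD ⇒ A·A·A·A
    D ↦ A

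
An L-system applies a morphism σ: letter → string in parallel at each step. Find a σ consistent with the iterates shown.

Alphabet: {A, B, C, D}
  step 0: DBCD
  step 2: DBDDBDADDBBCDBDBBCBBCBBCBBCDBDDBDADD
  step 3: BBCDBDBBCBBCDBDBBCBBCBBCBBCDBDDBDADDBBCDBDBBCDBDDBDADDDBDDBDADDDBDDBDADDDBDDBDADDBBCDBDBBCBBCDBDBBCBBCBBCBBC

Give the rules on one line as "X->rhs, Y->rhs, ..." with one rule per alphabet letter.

A->BBC, B->DBD, C->ADD, D->BBC

  step 2 ⇒ step 3: DBDDBDADDBBCDBDBBCBBCBBCBBCDBDDBDADD ⇒ BBC·DBD·BBC·BBC·DBD·BBC·BBC·BBC·BBC·DBD·DBD·ADD·BBC·DBD·BBC·DBD·DBD·ADD·DBD·DBD·ADD·DBD·DBD·ADD·DBD·DBD·ADD·BBC·DBD·BBC·BBC·DBD·BBC·BBC·BBC·BBC
    A ↦ BBC
    B ↦ DBD
    C ↦ ADD
    D ↦ BBC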